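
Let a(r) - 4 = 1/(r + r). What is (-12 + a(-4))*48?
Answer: -390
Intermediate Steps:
a(r) = 4 + 1/(2*r) (a(r) = 4 + 1/(r + r) = 4 + 1/(2*r))
(-12 + a(-4))*48 = (-12 + (4 + (½)/(-4)))*48 = (-12 + (4 + (½)*(-¼)))*48 = (-12 + (4 - ⅛))*48 = (-12 + 31/8)*48 = -65/8*48 = -390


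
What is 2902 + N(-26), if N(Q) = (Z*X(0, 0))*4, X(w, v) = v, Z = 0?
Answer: 2902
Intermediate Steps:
N(Q) = 0 (N(Q) = (0*0)*4 = 0*4 = 0)
2902 + N(-26) = 2902 + 0 = 2902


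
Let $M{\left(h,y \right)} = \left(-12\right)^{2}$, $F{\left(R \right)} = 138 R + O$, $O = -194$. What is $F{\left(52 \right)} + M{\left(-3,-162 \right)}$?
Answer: $7126$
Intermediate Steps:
$F{\left(R \right)} = -194 + 138 R$ ($F{\left(R \right)} = 138 R - 194 = -194 + 138 R$)
$M{\left(h,y \right)} = 144$
$F{\left(52 \right)} + M{\left(-3,-162 \right)} = \left(-194 + 138 \cdot 52\right) + 144 = \left(-194 + 7176\right) + 144 = 6982 + 144 = 7126$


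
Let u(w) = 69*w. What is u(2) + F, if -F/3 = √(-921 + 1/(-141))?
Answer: 138 - I*√18310542/47 ≈ 138.0 - 91.044*I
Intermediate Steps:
F = -I*√18310542/47 (F = -3*√(-921 + 1/(-141)) = -3*√(-921 - 1/141) = -I*√18310542/47 ≈ -91.044*I)
u(2) + F = 69*2 - I*√18310542/47 = 138 - I*√18310542/47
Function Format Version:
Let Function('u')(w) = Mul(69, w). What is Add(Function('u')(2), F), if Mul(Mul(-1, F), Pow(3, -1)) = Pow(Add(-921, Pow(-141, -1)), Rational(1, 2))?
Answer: Add(138, Mul(Rational(-1, 47), I, Pow(18310542, Rational(1, 2)))) ≈ Add(138.00, Mul(-91.044, I))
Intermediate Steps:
F = Mul(Rational(-1, 47), I, Pow(18310542, Rational(1, 2))) (F = Mul(-3, Pow(Add(-921, Pow(-141, -1)), Rational(1, 2))) = Mul(-3, Pow(Add(-921, Rational(-1, 141)), Rational(1, 2))) = Mul(-3, Pow(Rational(-129862, 141), Rational(1, 2))) = Mul(-3, Mul(Rational(1, 141), I, Pow(18310542, Rational(1, 2)))) = Mul(Rational(-1, 47), I, Pow(18310542, Rational(1, 2))) ≈ Mul(-91.044, I))
Add(Function('u')(2), F) = Add(Mul(69, 2), Mul(Rational(-1, 47), I, Pow(18310542, Rational(1, 2)))) = Add(138, Mul(Rational(-1, 47), I, Pow(18310542, Rational(1, 2))))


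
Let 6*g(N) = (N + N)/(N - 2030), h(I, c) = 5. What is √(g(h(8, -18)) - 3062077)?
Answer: 2*I*√13951588335/135 ≈ 1749.9*I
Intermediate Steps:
g(N) = N/(3*(-2030 + N)) (g(N) = ((N + N)/(N - 2030))/6 = ((2*N)/(-2030 + N))/6 = (2*N/(-2030 + N))/6 = N/(3*(-2030 + N)))
√(g(h(8, -18)) - 3062077) = √((⅓)*5/(-2030 + 5) - 3062077) = √((⅓)*5/(-2025) - 3062077) = √((⅓)*5*(-1/2025) - 3062077) = √(-1/1215 - 3062077) = √(-3720423556/1215) = 2*I*√13951588335/135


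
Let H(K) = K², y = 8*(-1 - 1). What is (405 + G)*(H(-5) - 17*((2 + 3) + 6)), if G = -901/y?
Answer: -597861/8 ≈ -74733.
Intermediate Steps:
y = -16 (y = 8*(-2) = -16)
G = 901/16 (G = -901/(-16) = -901*(-1/16) = 901/16 ≈ 56.313)
(405 + G)*(H(-5) - 17*((2 + 3) + 6)) = (405 + 901/16)*((-5)² - 17*((2 + 3) + 6)) = 7381*(25 - 17*(5 + 6))/16 = 7381*(25 - 17*11)/16 = 7381*(25 - 187)/16 = (7381/16)*(-162) = -597861/8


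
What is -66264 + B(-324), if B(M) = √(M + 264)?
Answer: -66264 + 2*I*√15 ≈ -66264.0 + 7.746*I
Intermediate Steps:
B(M) = √(264 + M)
-66264 + B(-324) = -66264 + √(264 - 324) = -66264 + √(-60) = -66264 + 2*I*√15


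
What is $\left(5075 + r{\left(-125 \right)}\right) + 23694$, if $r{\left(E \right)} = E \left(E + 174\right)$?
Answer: $22644$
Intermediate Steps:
$r{\left(E \right)} = E \left(174 + E\right)$
$\left(5075 + r{\left(-125 \right)}\right) + 23694 = \left(5075 - 125 \left(174 - 125\right)\right) + 23694 = \left(5075 - 6125\right) + 23694 = -1050 + 23694 = 22644$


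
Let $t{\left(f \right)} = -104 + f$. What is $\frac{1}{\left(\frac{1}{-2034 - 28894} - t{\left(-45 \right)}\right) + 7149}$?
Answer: $\frac{30928}{225712543} \approx 0.00013702$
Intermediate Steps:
$\frac{1}{\left(\frac{1}{-2034 - 28894} - t{\left(-45 \right)}\right) + 7149} = \frac{1}{\left(\frac{1}{-2034 - 28894} - \left(-104 - 45\right)\right) + 7149} = \frac{1}{\left(\frac{1}{-30928} - -149\right) + 7149} = \frac{1}{\left(- \frac{1}{30928} + 149\right) + 7149} = \frac{1}{\frac{4608271}{30928} + 7149} = \frac{1}{\frac{225712543}{30928}} = \frac{30928}{225712543}$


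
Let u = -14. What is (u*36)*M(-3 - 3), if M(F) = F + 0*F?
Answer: 3024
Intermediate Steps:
M(F) = F (M(F) = F + 0 = F)
(u*36)*M(-3 - 3) = (-14*36)*(-3 - 3) = -504*(-6) = 3024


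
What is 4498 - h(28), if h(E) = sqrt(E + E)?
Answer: 4498 - 2*sqrt(14) ≈ 4490.5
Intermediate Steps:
h(E) = sqrt(2)*sqrt(E) (h(E) = sqrt(2*E) = sqrt(2)*sqrt(E))
4498 - h(28) = 4498 - sqrt(2)*sqrt(28) = 4498 - sqrt(2)*2*sqrt(7) = 4498 - 2*sqrt(14)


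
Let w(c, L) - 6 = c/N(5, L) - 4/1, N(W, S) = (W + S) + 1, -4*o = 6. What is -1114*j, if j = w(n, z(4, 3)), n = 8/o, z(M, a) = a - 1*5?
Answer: -2228/3 ≈ -742.67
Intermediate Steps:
o = -3/2 (o = -¼*6 = -3/2 ≈ -1.5000)
z(M, a) = -5 + a (z(M, a) = a - 5 = -5 + a)
n = -16/3 (n = 8/(-3/2) = 8*(-⅔) = -16/3 ≈ -5.3333)
N(W, S) = 1 + S + W (N(W, S) = (S + W) + 1 = 1 + S + W)
w(c, L) = 2 + c/(6 + L) (w(c, L) = 6 + (c/(1 + L + 5) - 4/1) = 6 + (c/(6 + L) - 4*1) = 6 + (c/(6 + L) - 4) = 6 + (-4 + c/(6 + L)) = 2 + c/(6 + L))
j = ⅔ (j = (12 - 16/3 + 2*(-5 + 3))/(6 + (-5 + 3)) = (12 - 16/3 + 2*(-2))/(6 - 2) = (12 - 16/3 - 4)/4 = (¼)*(8/3) = ⅔ ≈ 0.66667)
-1114*j = -1114*⅔ = -2228/3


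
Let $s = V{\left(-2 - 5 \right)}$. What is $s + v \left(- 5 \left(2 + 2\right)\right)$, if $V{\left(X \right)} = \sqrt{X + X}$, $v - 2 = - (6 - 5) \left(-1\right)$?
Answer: $-60 + i \sqrt{14} \approx -60.0 + 3.7417 i$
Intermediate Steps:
$v = 3$ ($v = 2 + - (6 - 5) \left(-1\right) = 2 + \left(-1\right) 1 \left(-1\right) = 2 - -1 = 2 + 1 = 3$)
$V{\left(X \right)} = \sqrt{2} \sqrt{X}$ ($V{\left(X \right)} = \sqrt{2 X} = \sqrt{2} \sqrt{X}$)
$s = i \sqrt{14}$ ($s = \sqrt{2} \sqrt{-2 - 5} = \sqrt{2} \sqrt{-7} = \sqrt{2} i \sqrt{7} = i \sqrt{14} \approx 3.7417 i$)
$s + v \left(- 5 \left(2 + 2\right)\right) = i \sqrt{14} + 3 \left(- 5 \left(2 + 2\right)\right) = i \sqrt{14} + 3 \left(\left(-5\right) 4\right) = i \sqrt{14} + 3 \left(-20\right) = i \sqrt{14} - 60 = -60 + i \sqrt{14}$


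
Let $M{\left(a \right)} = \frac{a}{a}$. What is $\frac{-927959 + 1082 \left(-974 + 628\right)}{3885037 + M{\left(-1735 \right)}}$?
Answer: $- \frac{1302331}{3885038} \approx -0.33522$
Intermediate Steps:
$M{\left(a \right)} = 1$
$\frac{-927959 + 1082 \left(-974 + 628\right)}{3885037 + M{\left(-1735 \right)}} = \frac{-927959 + 1082 \left(-974 + 628\right)}{3885037 + 1} = \frac{-927959 + 1082 \left(-346\right)}{3885038} = \left(-927959 - 374372\right) \frac{1}{3885038} = \left(-1302331\right) \frac{1}{3885038} = - \frac{1302331}{3885038}$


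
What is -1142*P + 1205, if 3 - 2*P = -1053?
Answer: -601771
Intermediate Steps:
P = 528 (P = 3/2 - ½*(-1053) = 3/2 + 1053/2 = 528)
-1142*P + 1205 = -1142*528 + 1205 = -602976 + 1205 = -601771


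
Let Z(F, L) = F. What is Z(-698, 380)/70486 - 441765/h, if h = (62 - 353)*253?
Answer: 5181143156/864898463 ≈ 5.9905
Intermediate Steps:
h = -73623 (h = -291*253 = -73623)
Z(-698, 380)/70486 - 441765/h = -698/70486 - 441765/(-73623) = -698*1/70486 - 441765*(-1/73623) = -349/35243 + 147255/24541 = 5181143156/864898463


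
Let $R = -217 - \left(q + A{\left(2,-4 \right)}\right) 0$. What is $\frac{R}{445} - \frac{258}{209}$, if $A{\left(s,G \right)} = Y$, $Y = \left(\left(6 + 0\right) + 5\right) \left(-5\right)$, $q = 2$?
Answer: $- \frac{160163}{93005} \approx -1.7221$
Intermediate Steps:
$Y = -55$ ($Y = \left(6 + 5\right) \left(-5\right) = 11 \left(-5\right) = -55$)
$A{\left(s,G \right)} = -55$
$R = -217$ ($R = -217 - \left(2 - 55\right) 0 = -217 - \left(-53\right) 0 = -217 - 0 = -217 + 0 = -217$)
$\frac{R}{445} - \frac{258}{209} = - \frac{217}{445} - \frac{258}{209} = - \frac{160163}{93005}$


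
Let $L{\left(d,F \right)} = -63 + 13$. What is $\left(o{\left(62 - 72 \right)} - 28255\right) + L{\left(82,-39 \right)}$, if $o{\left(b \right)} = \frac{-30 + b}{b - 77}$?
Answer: $- \frac{2462495}{87} \approx -28305.0$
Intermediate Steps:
$L{\left(d,F \right)} = -50$
$o{\left(b \right)} = \frac{-30 + b}{-77 + b}$
$\left(o{\left(62 - 72 \right)} - 28255\right) + L{\left(82,-39 \right)} = \left(\frac{-30 + \left(62 - 72\right)}{-77 + \left(62 - 72\right)} - 28255\right) - 50 = \left(\frac{-30 - 10}{-77 - 10} - 28255\right) - 50 = \left(\frac{1}{-87} \left(-40\right) - 28255\right) - 50 = \left(\left(- \frac{1}{87}\right) \left(-40\right) - 28255\right) - 50 = \left(\frac{40}{87} - 28255\right) - 50 = - \frac{2458145}{87} - 50 = - \frac{2462495}{87}$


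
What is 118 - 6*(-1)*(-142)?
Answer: -734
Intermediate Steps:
118 - 6*(-1)*(-142) = 118 + 6*(-142) = 118 - 852 = -734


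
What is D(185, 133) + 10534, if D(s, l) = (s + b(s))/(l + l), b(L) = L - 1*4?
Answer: 1401205/133 ≈ 10535.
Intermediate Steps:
b(L) = -4 + L (b(L) = L - 4 = -4 + L)
D(s, l) = (-4 + 2*s)/(2*l) (D(s, l) = (s + (-4 + s))/(l + l) = (-4 + 2*s)/((2*l)) = (-4 + 2*s)*(1/(2*l)) = (-4 + 2*s)/(2*l))
D(185, 133) + 10534 = (-2 + 185)/133 + 10534 = (1/133)*183 + 10534 = 183/133 + 10534 = 1401205/133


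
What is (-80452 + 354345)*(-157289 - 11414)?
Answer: -46206570779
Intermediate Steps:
(-80452 + 354345)*(-157289 - 11414) = 273893*(-168703) = -46206570779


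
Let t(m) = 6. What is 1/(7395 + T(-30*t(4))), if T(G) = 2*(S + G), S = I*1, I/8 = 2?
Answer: 1/7067 ≈ 0.00014150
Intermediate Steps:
I = 16 (I = 8*2 = 16)
S = 16 (S = 16*1 = 16)
T(G) = 32 + 2*G (T(G) = 2*(16 + G) = 32 + 2*G)
1/(7395 + T(-30*t(4))) = 1/(7395 + (32 + 2*(-30*6))) = 1/(7395 + (32 + 2*(-180))) = 1/(7395 + (32 - 360)) = 1/(7395 - 328) = 1/7067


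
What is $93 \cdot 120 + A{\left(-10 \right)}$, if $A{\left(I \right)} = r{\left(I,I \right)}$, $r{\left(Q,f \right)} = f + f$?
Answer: $11140$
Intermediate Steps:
$r{\left(Q,f \right)} = 2 f$
$A{\left(I \right)} = 2 I$
$93 \cdot 120 + A{\left(-10 \right)} = 93 \cdot 120 + 2 \left(-10\right) = 11160 - 20 = 11140$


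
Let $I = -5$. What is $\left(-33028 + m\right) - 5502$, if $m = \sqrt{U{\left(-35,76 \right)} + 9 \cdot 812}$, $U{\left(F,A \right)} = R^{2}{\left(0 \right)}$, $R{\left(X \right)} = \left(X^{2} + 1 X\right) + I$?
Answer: $-38530 + \sqrt{7333} \approx -38444.0$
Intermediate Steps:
$R{\left(X \right)} = -5 + X + X^{2}$ ($R{\left(X \right)} = \left(X^{2} + 1 X\right) - 5 = \left(X^{2} + X\right) - 5 = \left(X + X^{2}\right) - 5 = -5 + X + X^{2}$)
$U{\left(F,A \right)} = 25$ ($U{\left(F,A \right)} = \left(-5 + 0 + 0^{2}\right)^{2} = \left(-5 + 0 + 0\right)^{2} = \left(-5\right)^{2} = 25$)
$m = \sqrt{7333}$ ($m = \sqrt{25 + 9 \cdot 812} = \sqrt{25 + 7308} = \sqrt{7333} \approx 85.633$)
$\left(-33028 + m\right) - 5502 = \left(-33028 + \sqrt{7333}\right) - 5502 = -38530 + \sqrt{7333}$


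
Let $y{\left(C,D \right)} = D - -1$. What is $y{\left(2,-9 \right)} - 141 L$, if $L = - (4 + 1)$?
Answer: $697$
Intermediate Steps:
$y{\left(C,D \right)} = 1 + D$ ($y{\left(C,D \right)} = D + 1 = 1 + D$)
$L = -5$ ($L = \left(-1\right) 5 = -5$)
$y{\left(2,-9 \right)} - 141 L = \left(1 - 9\right) - -705 = -8 + 705 = 697$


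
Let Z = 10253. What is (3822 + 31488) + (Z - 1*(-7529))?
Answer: 53092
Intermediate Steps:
(3822 + 31488) + (Z - 1*(-7529)) = (3822 + 31488) + (10253 - 1*(-7529)) = 35310 + (10253 + 7529) = 35310 + 17782 = 53092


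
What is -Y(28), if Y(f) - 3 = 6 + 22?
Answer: -31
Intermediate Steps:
Y(f) = 31 (Y(f) = 3 + (6 + 22) = 3 + 28 = 31)
-Y(28) = -1*31 = -31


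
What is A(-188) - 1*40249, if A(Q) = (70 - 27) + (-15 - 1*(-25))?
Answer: -40196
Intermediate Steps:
A(Q) = 53 (A(Q) = 43 + (-15 + 25) = 43 + 10 = 53)
A(-188) - 1*40249 = 53 - 1*40249 = 53 - 40249 = -40196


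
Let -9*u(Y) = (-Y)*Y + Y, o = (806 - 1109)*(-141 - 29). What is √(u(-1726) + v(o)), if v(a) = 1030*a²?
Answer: √24595909507802/3 ≈ 1.6531e+6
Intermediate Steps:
o = 51510 (o = -303*(-170) = 51510)
u(Y) = -Y/9 + Y²/9 (u(Y) = -((-Y)*Y + Y)/9 = -(-Y² + Y)/9 = -(Y - Y²)/9 = -Y/9 + Y²/9)
√(u(-1726) + v(o)) = √((⅑)*(-1726)*(-1 - 1726) + 1030*51510²) = √((⅑)*(-1726)*(-1727) + 1030*2653280100) = √(2980802/9 + 2732878503000) = √(24595909507802/9) = √24595909507802/3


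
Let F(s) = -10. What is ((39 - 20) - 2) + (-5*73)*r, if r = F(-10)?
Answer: 3667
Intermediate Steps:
r = -10
((39 - 20) - 2) + (-5*73)*r = ((39 - 20) - 2) - 5*73*(-10) = (19 - 2) - 365*(-10) = 17 + 3650 = 3667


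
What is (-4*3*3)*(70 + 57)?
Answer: -4572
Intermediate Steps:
(-4*3*3)*(70 + 57) = -12*3*127 = -36*127 = -4572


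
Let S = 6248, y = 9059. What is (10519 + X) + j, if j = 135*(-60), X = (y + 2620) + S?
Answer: 20346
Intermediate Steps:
X = 17927 (X = (9059 + 2620) + 6248 = 11679 + 6248 = 17927)
j = -8100
(10519 + X) + j = (10519 + 17927) - 8100 = 28446 - 8100 = 20346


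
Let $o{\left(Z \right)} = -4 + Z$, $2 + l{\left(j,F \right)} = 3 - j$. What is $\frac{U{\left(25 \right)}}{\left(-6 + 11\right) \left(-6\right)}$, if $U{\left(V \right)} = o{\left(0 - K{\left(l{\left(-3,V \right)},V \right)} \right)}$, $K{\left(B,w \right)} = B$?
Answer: $\frac{4}{15} \approx 0.26667$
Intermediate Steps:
$l{\left(j,F \right)} = 1 - j$ ($l{\left(j,F \right)} = -2 - \left(-3 + j\right) = 1 - j$)
$U{\left(V \right)} = -8$ ($U{\left(V \right)} = -4 + \left(0 - \left(1 - -3\right)\right) = -4 + \left(0 - \left(1 + 3\right)\right) = -4 + \left(0 - 4\right) = -4 - 4 = -8$)
$\frac{U{\left(25 \right)}}{\left(-6 + 11\right) \left(-6\right)} = - \frac{8}{\left(-6 + 11\right) \left(-6\right)} = - \frac{8}{5 \left(-6\right)} = - \frac{8}{-30} = \left(-8\right) \left(- \frac{1}{30}\right) = \frac{4}{15}$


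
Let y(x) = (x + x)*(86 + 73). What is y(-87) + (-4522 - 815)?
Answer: -33003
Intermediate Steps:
y(x) = 318*x (y(x) = (2*x)*159 = 318*x)
y(-87) + (-4522 - 815) = 318*(-87) + (-4522 - 815) = -27666 - 5337 = -33003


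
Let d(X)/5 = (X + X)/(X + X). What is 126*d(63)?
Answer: 630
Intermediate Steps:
d(X) = 5 (d(X) = 5*((X + X)/(X + X)) = 5*((2*X)/((2*X))) = 5*((2*X)*(1/(2*X))) = 5*1 = 5)
126*d(63) = 126*5 = 630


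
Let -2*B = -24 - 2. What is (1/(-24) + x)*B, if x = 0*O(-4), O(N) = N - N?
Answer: -13/24 ≈ -0.54167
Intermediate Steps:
O(N) = 0
B = 13 (B = -(-24 - 2)/2 = -1/2*(-26) = 13)
x = 0 (x = 0*0 = 0)
(1/(-24) + x)*B = (1/(-24) + 0)*13 = (-1/24 + 0)*13 = -1/24*13 = -13/24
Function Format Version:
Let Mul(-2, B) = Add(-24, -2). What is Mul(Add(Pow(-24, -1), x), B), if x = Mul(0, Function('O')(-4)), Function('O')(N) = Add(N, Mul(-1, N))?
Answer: Rational(-13, 24) ≈ -0.54167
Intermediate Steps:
Function('O')(N) = 0
B = 13 (B = Mul(Rational(-1, 2), Add(-24, -2)) = Mul(Rational(-1, 2), -26) = 13)
x = 0 (x = Mul(0, 0) = 0)
Mul(Add(Pow(-24, -1), x), B) = Mul(Add(Pow(-24, -1), 0), 13) = Mul(Add(Rational(-1, 24), 0), 13) = Mul(Rational(-1, 24), 13) = Rational(-13, 24)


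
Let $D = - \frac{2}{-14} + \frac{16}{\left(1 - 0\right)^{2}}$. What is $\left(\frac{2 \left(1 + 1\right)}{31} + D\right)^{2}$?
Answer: $\frac{12467961}{47089} \approx 264.77$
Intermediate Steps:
$D = \frac{113}{7}$ ($D = \left(-2\right) \left(- \frac{1}{14}\right) + \frac{16}{\left(1 + \left(-1 + 1\right)\right)^{2}} = \frac{1}{7} + \frac{16}{\left(1 + 0\right)^{2}} = \frac{1}{7} + \frac{16}{1^{2}} = \frac{1}{7} + \frac{16}{1} = \frac{1}{7} + 16 \cdot 1 = \frac{1}{7} + 16 = \frac{113}{7} \approx 16.143$)
$\left(\frac{2 \left(1 + 1\right)}{31} + D\right)^{2} = \left(\frac{2 \left(1 + 1\right)}{31} + \frac{113}{7}\right)^{2} = \left(2 \cdot 2 \cdot \frac{1}{31} + \frac{113}{7}\right)^{2} = \left(4 \cdot \frac{1}{31} + \frac{113}{7}\right)^{2} = \left(\frac{4}{31} + \frac{113}{7}\right)^{2} = \left(\frac{3531}{217}\right)^{2} = \frac{12467961}{47089}$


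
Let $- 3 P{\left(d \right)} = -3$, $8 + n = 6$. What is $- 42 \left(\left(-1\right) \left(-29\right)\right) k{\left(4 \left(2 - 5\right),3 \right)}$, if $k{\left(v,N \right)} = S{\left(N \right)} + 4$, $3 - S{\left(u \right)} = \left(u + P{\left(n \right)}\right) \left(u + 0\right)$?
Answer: $6090$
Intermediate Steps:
$n = -2$ ($n = -8 + 6 = -2$)
$P{\left(d \right)} = 1$ ($P{\left(d \right)} = \left(- \frac{1}{3}\right) \left(-3\right) = 1$)
$S{\left(u \right)} = 3 - u \left(1 + u\right)$ ($S{\left(u \right)} = 3 - \left(u + 1\right) \left(u + 0\right) = 3 - \left(1 + u\right) u = 3 - u \left(1 + u\right)$)
$k{\left(v,N \right)} = 7 - N - N^{2}$ ($k{\left(v,N \right)} = \left(3 - N - N^{2}\right) + 4 = 7 - N - N^{2}$)
$- 42 \left(\left(-1\right) \left(-29\right)\right) k{\left(4 \left(2 - 5\right),3 \right)} = - 42 \left(\left(-1\right) \left(-29\right)\right) \left(7 - 3 - 3^{2}\right) = \left(-42\right) 29 \left(7 - 3 - 9\right) = - 1218 \left(7 - 3 - 9\right) = \left(-1218\right) \left(-5\right) = 6090$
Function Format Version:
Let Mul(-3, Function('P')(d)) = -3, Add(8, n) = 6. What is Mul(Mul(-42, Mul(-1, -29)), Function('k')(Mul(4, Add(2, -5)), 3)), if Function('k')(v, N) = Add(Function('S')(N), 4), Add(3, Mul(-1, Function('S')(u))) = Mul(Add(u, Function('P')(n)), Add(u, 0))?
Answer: 6090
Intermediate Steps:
n = -2 (n = Add(-8, 6) = -2)
Function('P')(d) = 1 (Function('P')(d) = Mul(Rational(-1, 3), -3) = 1)
Function('S')(u) = Add(3, Mul(-1, u, Add(1, u))) (Function('S')(u) = Add(3, Mul(-1, Mul(Add(u, 1), Add(u, 0)))) = Add(3, Mul(-1, Mul(Add(1, u), u))) = Add(3, Mul(-1, Mul(u, Add(1, u)))) = Add(3, Mul(-1, u, Add(1, u))))
Function('k')(v, N) = Add(7, Mul(-1, N), Mul(-1, Pow(N, 2))) (Function('k')(v, N) = Add(Add(3, Mul(-1, N), Mul(-1, Pow(N, 2))), 4) = Add(7, Mul(-1, N), Mul(-1, Pow(N, 2))))
Mul(Mul(-42, Mul(-1, -29)), Function('k')(Mul(4, Add(2, -5)), 3)) = Mul(Mul(-42, Mul(-1, -29)), Add(7, Mul(-1, 3), Mul(-1, Pow(3, 2)))) = Mul(Mul(-42, 29), Add(7, -3, Mul(-1, 9))) = Mul(-1218, Add(7, -3, -9)) = Mul(-1218, -5) = 6090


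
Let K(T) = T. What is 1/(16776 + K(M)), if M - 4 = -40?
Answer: 1/16740 ≈ 5.9737e-5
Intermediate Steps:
M = -36 (M = 4 - 40 = -36)
1/(16776 + K(M)) = 1/(16776 - 36) = 1/16740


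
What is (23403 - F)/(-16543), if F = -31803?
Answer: -55206/16543 ≈ -3.3371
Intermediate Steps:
(23403 - F)/(-16543) = (23403 - 1*(-31803))/(-16543) = (23403 + 31803)*(-1/16543) = 55206*(-1/16543) = -55206/16543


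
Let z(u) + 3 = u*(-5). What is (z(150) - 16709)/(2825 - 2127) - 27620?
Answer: -9648111/349 ≈ -27645.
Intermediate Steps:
z(u) = -3 - 5*u (z(u) = -3 + u*(-5) = -3 - 5*u)
(z(150) - 16709)/(2825 - 2127) - 27620 = ((-3 - 5*150) - 16709)/(2825 - 2127) - 27620 = ((-3 - 750) - 16709)/698 - 27620 = (-753 - 16709)*(1/698) - 27620 = -17462*1/698 - 27620 = -8731/349 - 27620 = -9648111/349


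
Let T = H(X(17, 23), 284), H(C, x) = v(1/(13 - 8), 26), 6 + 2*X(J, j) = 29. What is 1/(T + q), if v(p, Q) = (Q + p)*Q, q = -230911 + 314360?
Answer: 5/420651 ≈ 1.1886e-5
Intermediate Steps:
X(J, j) = 23/2 (X(J, j) = -3 + (½)*29 = -3 + 29/2 = 23/2)
q = 83449
v(p, Q) = Q*(Q + p)
H(C, x) = 3406/5 (H(C, x) = 26*(26 + 1/(13 - 8)) = 26*(26 + 1/5) = 26*(26 + ⅕) = 26*(131/5) = 3406/5)
T = 3406/5 ≈ 681.20
1/(T + q) = 1/(3406/5 + 83449) = 1/(420651/5) = 5/420651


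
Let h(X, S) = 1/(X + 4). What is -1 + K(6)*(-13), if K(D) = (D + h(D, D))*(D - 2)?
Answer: -1591/5 ≈ -318.20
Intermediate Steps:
h(X, S) = 1/(4 + X)
K(D) = (-2 + D)*(D + 1/(4 + D)) (K(D) = (D + 1/(4 + D))*(D - 2) = (D + 1/(4 + D))*(-2 + D) = (-2 + D)*(D + 1/(4 + D)))
-1 + K(6)*(-13) = -1 + ((-2 + 6 + 6*(-2 + 6)*(4 + 6))/(4 + 6))*(-13) = -1 + ((-2 + 6 + 6*4*10)/10)*(-13) = -1 + ((-2 + 6 + 240)/10)*(-13) = -1 + ((⅒)*244)*(-13) = -1 + (122/5)*(-13) = -1 - 1586/5 = -1591/5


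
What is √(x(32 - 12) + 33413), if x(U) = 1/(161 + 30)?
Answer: 2*√304734961/191 ≈ 182.79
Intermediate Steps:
x(U) = 1/191
√(x(32 - 12) + 33413) = √(1/191 + 33413) = √(6381884/191) = 2*√304734961/191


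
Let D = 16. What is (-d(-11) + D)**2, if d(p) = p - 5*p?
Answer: 784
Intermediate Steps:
d(p) = -4*p
(-d(-11) + D)**2 = (-(-4)*(-11) + 16)**2 = (-1*44 + 16)**2 = (-44 + 16)**2 = (-28)**2 = 784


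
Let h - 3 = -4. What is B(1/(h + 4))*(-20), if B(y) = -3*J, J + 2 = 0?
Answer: -120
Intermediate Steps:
J = -2 (J = -2 + 0 = -2)
h = -1 (h = 3 - 4 = -1)
B(y) = 6 (B(y) = -3*(-2) = 6)
B(1/(h + 4))*(-20) = 6*(-20) = -120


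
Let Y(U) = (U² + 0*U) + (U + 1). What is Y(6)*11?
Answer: 473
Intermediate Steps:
Y(U) = 1 + U + U² (Y(U) = (U² + 0) + (1 + U) = U² + (1 + U) = 1 + U + U²)
Y(6)*11 = (1 + 6 + 6²)*11 = (1 + 6 + 36)*11 = 43*11 = 473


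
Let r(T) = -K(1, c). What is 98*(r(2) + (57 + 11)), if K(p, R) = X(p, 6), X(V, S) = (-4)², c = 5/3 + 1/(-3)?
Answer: 5096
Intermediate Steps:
c = 4/3 (c = 5*(⅓) + 1*(-⅓) = 5/3 - ⅓ = 4/3 ≈ 1.3333)
X(V, S) = 16
K(p, R) = 16
r(T) = -16 (r(T) = -1*16 = -16)
98*(r(2) + (57 + 11)) = 98*(-16 + (57 + 11)) = 98*(-16 + 68) = 98*52 = 5096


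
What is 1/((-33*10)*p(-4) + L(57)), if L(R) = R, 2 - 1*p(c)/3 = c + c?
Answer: -1/9843 ≈ -0.00010160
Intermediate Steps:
p(c) = 6 - 6*c (p(c) = 6 - 3*(c + c) = 6 - 6*c)
1/((-33*10)*p(-4) + L(57)) = 1/((-33*10)*(6 - 6*(-4)) + 57) = 1/(-330*(6 + 24) + 57) = 1/(-330*30 + 57) = 1/(-9900 + 57) = 1/(-9843) = -1/9843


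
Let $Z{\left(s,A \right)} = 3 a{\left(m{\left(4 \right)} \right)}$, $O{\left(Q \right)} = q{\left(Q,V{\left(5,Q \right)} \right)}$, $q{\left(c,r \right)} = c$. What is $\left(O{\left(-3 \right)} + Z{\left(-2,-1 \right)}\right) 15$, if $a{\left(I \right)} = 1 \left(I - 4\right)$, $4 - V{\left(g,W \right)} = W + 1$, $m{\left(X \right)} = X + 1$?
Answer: $0$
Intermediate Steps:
$m{\left(X \right)} = 1 + X$
$V{\left(g,W \right)} = 3 - W$ ($V{\left(g,W \right)} = 4 - \left(W + 1\right) = 4 - \left(1 + W\right) = 3 - W$)
$O{\left(Q \right)} = Q$
$a{\left(I \right)} = -4 + I$ ($a{\left(I \right)} = 1 \left(-4 + I\right) = -4 + I$)
$Z{\left(s,A \right)} = 3$ ($Z{\left(s,A \right)} = 3 \left(-4 + \left(1 + 4\right)\right) = 3 \left(-4 + 5\right) = 3 \cdot 1 = 3$)
$\left(O{\left(-3 \right)} + Z{\left(-2,-1 \right)}\right) 15 = \left(-3 + 3\right) 15 = 0 \cdot 15 = 0$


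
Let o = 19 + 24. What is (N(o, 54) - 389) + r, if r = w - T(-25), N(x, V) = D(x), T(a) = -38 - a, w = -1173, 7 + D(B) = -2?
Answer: -1558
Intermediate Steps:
o = 43
D(B) = -9 (D(B) = -7 - 2 = -9)
N(x, V) = -9
r = -1160 (r = -1173 - (-38 - 1*(-25)) = -1173 - (-38 + 25) = -1173 - 1*(-13) = -1173 + 13 = -1160)
(N(o, 54) - 389) + r = (-9 - 389) - 1160 = -398 - 1160 = -1558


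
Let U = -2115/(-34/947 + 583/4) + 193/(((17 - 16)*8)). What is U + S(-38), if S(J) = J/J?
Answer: 9370401/883144 ≈ 10.610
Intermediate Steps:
S(J) = 1
U = 8487257/883144 (U = -2115/(-34*1/947 + 583*(¼)) + 193/((1*8)) = -2115/(-34/947 + 583/4) + 193/8 = -2115/551965/3788 + 193*(⅛) = -2115*3788/551965 + 193/8 = -1602324/110393 + 193/8 = 8487257/883144 ≈ 9.6103)
U + S(-38) = 8487257/883144 + 1 = 9370401/883144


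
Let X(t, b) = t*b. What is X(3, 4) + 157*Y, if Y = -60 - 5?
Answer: -10193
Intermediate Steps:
X(t, b) = b*t
Y = -65
X(3, 4) + 157*Y = 4*3 + 157*(-65) = 12 - 10205 = -10193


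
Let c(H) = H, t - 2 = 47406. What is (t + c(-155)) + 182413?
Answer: 229666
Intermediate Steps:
t = 47408 (t = 2 + 47406 = 47408)
(t + c(-155)) + 182413 = (47408 - 155) + 182413 = 47253 + 182413 = 229666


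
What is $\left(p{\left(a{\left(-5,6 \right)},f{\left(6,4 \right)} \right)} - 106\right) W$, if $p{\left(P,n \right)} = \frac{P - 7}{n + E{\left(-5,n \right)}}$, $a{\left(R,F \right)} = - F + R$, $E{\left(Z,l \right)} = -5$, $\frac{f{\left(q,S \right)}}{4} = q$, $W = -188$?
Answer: $\frac{382016}{19} \approx 20106.0$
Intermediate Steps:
$f{\left(q,S \right)} = 4 q$
$a{\left(R,F \right)} = R - F$
$p{\left(P,n \right)} = \frac{-7 + P}{-5 + n}$ ($p{\left(P,n \right)} = \frac{P - 7}{n - 5} = \frac{-7 + P}{-5 + n}$)
$\left(p{\left(a{\left(-5,6 \right)},f{\left(6,4 \right)} \right)} - 106\right) W = \left(\frac{-7 - 11}{-5 + 4 \cdot 6} - 106\right) \left(-188\right) = \left(\frac{-7 - 11}{-5 + 24} - 106\right) \left(-188\right) = \left(\frac{-7 - 11}{19} - 106\right) \left(-188\right) = \left(\frac{1}{19} \left(-18\right) - 106\right) \left(-188\right) = \left(- \frac{18}{19} - 106\right) \left(-188\right) = \left(- \frac{2032}{19}\right) \left(-188\right) = \frac{382016}{19}$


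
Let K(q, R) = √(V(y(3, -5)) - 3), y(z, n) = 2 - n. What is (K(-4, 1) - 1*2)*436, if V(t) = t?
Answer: 0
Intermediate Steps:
K(q, R) = 2 (K(q, R) = √((2 - 1*(-5)) - 3) = √((2 + 5) - 3) = √(7 - 3) = √4 = 2)
(K(-4, 1) - 1*2)*436 = (2 - 1*2)*436 = (2 - 2)*436 = 0*436 = 0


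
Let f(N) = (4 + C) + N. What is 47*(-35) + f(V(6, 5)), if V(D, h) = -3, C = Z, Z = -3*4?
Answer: -1656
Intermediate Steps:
Z = -12
C = -12
f(N) = -8 + N (f(N) = (4 - 12) + N = -8 + N)
47*(-35) + f(V(6, 5)) = 47*(-35) + (-8 - 3) = -1645 - 11 = -1656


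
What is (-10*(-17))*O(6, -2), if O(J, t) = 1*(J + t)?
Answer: 680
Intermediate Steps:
O(J, t) = J + t
(-10*(-17))*O(6, -2) = (-10*(-17))*(6 - 2) = 170*4 = 680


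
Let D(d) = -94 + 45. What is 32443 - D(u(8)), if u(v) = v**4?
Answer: 32492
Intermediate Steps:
D(d) = -49
32443 - D(u(8)) = 32443 - 1*(-49) = 32443 + 49 = 32492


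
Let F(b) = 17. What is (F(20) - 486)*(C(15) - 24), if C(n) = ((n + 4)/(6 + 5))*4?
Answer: 88172/11 ≈ 8015.6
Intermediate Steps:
C(n) = 16/11 + 4*n/11 (C(n) = ((4 + n)/11)*4 = ((4 + n)*(1/11))*4 = (4/11 + n/11)*4 = 16/11 + 4*n/11)
(F(20) - 486)*(C(15) - 24) = (17 - 486)*((16/11 + (4/11)*15) - 24) = -469*((16/11 + 60/11) - 24) = -469*(76/11 - 24) = -469*(-188/11) = 88172/11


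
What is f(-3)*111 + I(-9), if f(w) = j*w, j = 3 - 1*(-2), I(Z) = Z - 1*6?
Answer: -1680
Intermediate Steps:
I(Z) = -6 + Z (I(Z) = Z - 6 = -6 + Z)
j = 5 (j = 3 + 2 = 5)
f(w) = 5*w
f(-3)*111 + I(-9) = (5*(-3))*111 + (-6 - 9) = -15*111 - 15 = -1665 - 15 = -1680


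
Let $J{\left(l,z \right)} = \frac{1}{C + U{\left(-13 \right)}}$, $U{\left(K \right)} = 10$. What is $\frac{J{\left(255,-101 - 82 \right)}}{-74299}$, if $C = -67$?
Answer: $\frac{1}{4235043} \approx 2.3613 \cdot 10^{-7}$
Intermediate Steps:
$J{\left(l,z \right)} = - \frac{1}{57}$ ($J{\left(l,z \right)} = \frac{1}{-67 + 10} = \frac{1}{-57} = - \frac{1}{57}$)
$\frac{J{\left(255,-101 - 82 \right)}}{-74299} = - \frac{1}{57 \left(-74299\right)} = \left(- \frac{1}{57}\right) \left(- \frac{1}{74299}\right) = \frac{1}{4235043}$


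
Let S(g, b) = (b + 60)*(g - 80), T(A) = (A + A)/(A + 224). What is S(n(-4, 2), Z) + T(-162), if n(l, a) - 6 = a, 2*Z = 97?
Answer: -242334/31 ≈ -7817.2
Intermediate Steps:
Z = 97/2 (Z = (1/2)*97 = 97/2 ≈ 48.500)
n(l, a) = 6 + a
T(A) = 2*A/(224 + A) (T(A) = (2*A)/(224 + A) = 2*A/(224 + A))
S(g, b) = (-80 + g)*(60 + b) (S(g, b) = (60 + b)*(-80 + g) = (-80 + g)*(60 + b))
S(n(-4, 2), Z) + T(-162) = (-4800 - 80*97/2 + 60*(6 + 2) + 97*(6 + 2)/2) + 2*(-162)/(224 - 162) = (-4800 - 3880 + 60*8 + (97/2)*8) + 2*(-162)/62 = (-4800 - 3880 + 480 + 388) + 2*(-162)*(1/62) = -7812 - 162/31 = -242334/31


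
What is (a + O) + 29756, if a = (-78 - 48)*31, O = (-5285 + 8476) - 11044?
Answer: 17997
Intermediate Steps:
O = -7853 (O = 3191 - 11044 = -7853)
a = -3906 (a = -126*31 = -3906)
(a + O) + 29756 = (-3906 - 7853) + 29756 = -11759 + 29756 = 17997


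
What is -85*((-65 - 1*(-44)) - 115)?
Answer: 11560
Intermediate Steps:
-85*((-65 - 1*(-44)) - 115) = -85*((-65 + 44) - 115) = -85*(-21 - 115) = -85*(-136) = 11560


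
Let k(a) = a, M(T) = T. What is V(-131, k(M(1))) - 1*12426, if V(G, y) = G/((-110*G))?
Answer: -1366861/110 ≈ -12426.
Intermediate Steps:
V(G, y) = -1/110 (V(G, y) = G*(-1/(110*G)) = -1/110)
V(-131, k(M(1))) - 1*12426 = -1/110 - 1*12426 = -1/110 - 12426 = -1366861/110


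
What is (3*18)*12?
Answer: 648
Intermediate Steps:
(3*18)*12 = 54*12 = 648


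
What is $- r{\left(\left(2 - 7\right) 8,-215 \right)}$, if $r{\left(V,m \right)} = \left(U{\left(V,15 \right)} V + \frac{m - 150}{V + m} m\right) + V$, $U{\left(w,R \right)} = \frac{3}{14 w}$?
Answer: $\frac{248137}{714} \approx 347.53$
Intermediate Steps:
$U{\left(w,R \right)} = \frac{3}{14 w}$ ($U{\left(w,R \right)} = 3 \frac{1}{14 w} = \frac{3}{14 w}$)
$r{\left(V,m \right)} = \frac{3}{14} + V + \frac{m \left(-150 + m\right)}{V + m}$ ($r{\left(V,m \right)} = \left(\frac{3}{14 V} V + \frac{m - 150}{V + m} m\right) + V = \left(\frac{3}{14} + \frac{-150 + m}{V + m} m\right) + V = \left(\frac{3}{14} + \frac{m \left(-150 + m\right)}{V + m}\right) + V = \frac{3}{14} + V + \frac{m \left(-150 + m\right)}{V + m}$)
$- r{\left(\left(2 - 7\right) 8,-215 \right)} = - \frac{\left(\left(2 - 7\right) 8\right)^{2} + \left(-215\right)^{2} - - \frac{450855}{14} + \frac{3 \left(2 - 7\right) 8}{14} + \left(2 - 7\right) 8 \left(-215\right)}{\left(2 - 7\right) 8 - 215} = - \frac{\left(\left(-5\right) 8\right)^{2} + 46225 + \frac{450855}{14} + \frac{3 \left(\left(-5\right) 8\right)}{14} + \left(-5\right) 8 \left(-215\right)}{\left(-5\right) 8 - 215} = - \frac{\left(-40\right)^{2} + 46225 + \frac{450855}{14} + \frac{3}{14} \left(-40\right) - -8600}{-40 - 215} = - \frac{1600 + 46225 + \frac{450855}{14} - \frac{60}{7} + 8600}{-255} = - \frac{\left(-1\right) 1240685}{255 \cdot 14} = \left(-1\right) \left(- \frac{248137}{714}\right) = \frac{248137}{714}$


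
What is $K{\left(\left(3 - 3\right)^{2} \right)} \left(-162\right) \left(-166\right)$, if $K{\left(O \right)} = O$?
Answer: $0$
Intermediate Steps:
$K{\left(\left(3 - 3\right)^{2} \right)} \left(-162\right) \left(-166\right) = \left(3 - 3\right)^{2} \left(-162\right) \left(-166\right) = 0^{2} \left(-162\right) \left(-166\right) = 0 \left(-162\right) \left(-166\right) = 0 \left(-166\right) = 0$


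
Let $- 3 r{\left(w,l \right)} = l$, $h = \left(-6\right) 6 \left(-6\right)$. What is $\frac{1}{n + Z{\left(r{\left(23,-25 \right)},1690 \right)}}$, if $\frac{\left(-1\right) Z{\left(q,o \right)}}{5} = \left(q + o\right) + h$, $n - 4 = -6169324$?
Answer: $- \frac{3}{18536675} \approx -1.6184 \cdot 10^{-7}$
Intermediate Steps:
$n = -6169320$ ($n = 4 - 6169324 = -6169320$)
$h = 216$ ($h = \left(-36\right) \left(-6\right) = 216$)
$r{\left(w,l \right)} = - \frac{l}{3}$
$Z{\left(q,o \right)} = -1080 - 5 o - 5 q$ ($Z{\left(q,o \right)} = - 5 \left(\left(q + o\right) + 216\right) = - 5 \left(\left(o + q\right) + 216\right) = - 5 \left(216 + o + q\right) = -1080 - 5 o - 5 q$)
$\frac{1}{n + Z{\left(r{\left(23,-25 \right)},1690 \right)}} = \frac{1}{-6169320 - \left(9530 + 5 \left(- \frac{1}{3}\right) \left(-25\right)\right)} = \frac{1}{-6169320 - \frac{28715}{3}} = \frac{1}{- \frac{18536675}{3}} = - \frac{3}{18536675}$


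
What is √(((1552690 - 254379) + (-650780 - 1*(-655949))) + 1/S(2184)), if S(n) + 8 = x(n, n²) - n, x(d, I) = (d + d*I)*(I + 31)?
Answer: √804593552534065730976433559517396305786/24844833354604532 ≈ 1141.7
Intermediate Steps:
x(d, I) = (31 + I)*(d + I*d) (x(d, I) = (d + I*d)*(31 + I) = (31 + I)*(d + I*d))
S(n) = -8 - n + n*(31 + n⁴ + 32*n²) (S(n) = -8 + (n*(31 + (n²)² + 32*n²) - n) = -8 + (n*(31 + n⁴ + 32*n²) - n) = -8 + (-n + n*(31 + n⁴ + 32*n²)) = -8 - n + n*(31 + n⁴ + 32*n²))
√(((1552690 - 254379) + (-650780 - 1*(-655949))) + 1/S(2184)) = √(((1552690 - 254379) + (-650780 - 1*(-655949))) + 1/(-8 + 2184⁵ + 30*2184 + 32*2184³)) = √((1298311 + (-650780 + 655949)) + 1/(-8 + 49689333353447424 + 65520 + 32*10417365504)) = √((1298311 + 5169) + 1/(-8 + 49689333353447424 + 65520 + 333355696128)) = √(1303480 + 1/49689666709209064) = √(64769486762119830742721/49689666709209064) = √804593552534065730976433559517396305786/24844833354604532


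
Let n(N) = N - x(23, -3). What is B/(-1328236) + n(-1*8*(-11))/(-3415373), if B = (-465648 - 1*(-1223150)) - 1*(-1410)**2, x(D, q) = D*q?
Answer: 161643948077/174477745078 ≈ 0.92644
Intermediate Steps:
n(N) = 69 + N (n(N) = N - 23*(-3) = N - 1*(-69) = N + 69 = 69 + N)
B = -1230598 (B = (-465648 + 1223150) - 1*1988100 = 757502 - 1988100 = -1230598)
B/(-1328236) + n(-1*8*(-11))/(-3415373) = -1230598/(-1328236) + (69 - 1*8*(-11))/(-3415373) = -1230598*(-1/1328236) + (69 - 8*(-11))*(-1/3415373) = 615299/664118 + (69 + 88)*(-1/3415373) = 615299/664118 + 157*(-1/3415373) = 615299/664118 - 157/3415373 = 161643948077/174477745078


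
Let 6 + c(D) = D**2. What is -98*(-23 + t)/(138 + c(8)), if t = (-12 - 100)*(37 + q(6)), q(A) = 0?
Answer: 4167/2 ≈ 2083.5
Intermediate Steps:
c(D) = -6 + D**2
t = -4144 (t = (-12 - 100)*(37 + 0) = -112*37 = -4144)
-98*(-23 + t)/(138 + c(8)) = -98*(-23 - 4144)/(138 + (-6 + 8**2)) = -(-408366)/(138 + (-6 + 64)) = -(-408366)/(138 + 58) = -(-408366)/196 = -98*(-4167/196) = 4167/2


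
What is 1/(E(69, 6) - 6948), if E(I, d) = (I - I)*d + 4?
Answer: -1/6944 ≈ -0.00014401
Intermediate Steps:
E(I, d) = 4 (E(I, d) = 0*d + 4 = 0 + 4 = 4)
1/(E(69, 6) - 6948) = 1/(4 - 6948) = 1/(-6944) = -1/6944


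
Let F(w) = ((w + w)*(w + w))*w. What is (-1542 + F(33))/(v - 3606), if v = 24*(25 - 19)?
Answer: -23701/577 ≈ -41.076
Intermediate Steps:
v = 144 (v = 24*6 = 144)
F(w) = 4*w³ (F(w) = ((2*w)*(2*w))*w = (4*w²)*w = 4*w³)
(-1542 + F(33))/(v - 3606) = (-1542 + 4*33³)/(144 - 3606) = (-1542 + 4*35937)/(-3462) = (-1542 + 143748)*(-1/3462) = 142206*(-1/3462) = -23701/577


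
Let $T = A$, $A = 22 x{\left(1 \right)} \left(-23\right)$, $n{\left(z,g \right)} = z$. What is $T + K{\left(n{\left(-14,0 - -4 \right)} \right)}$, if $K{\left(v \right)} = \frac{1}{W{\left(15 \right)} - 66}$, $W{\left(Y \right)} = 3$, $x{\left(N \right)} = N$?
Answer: $- \frac{31879}{63} \approx -506.02$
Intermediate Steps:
$K{\left(v \right)} = - \frac{1}{63}$ ($K{\left(v \right)} = \frac{1}{3 - 66} = \frac{1}{-63} = - \frac{1}{63}$)
$A = -506$ ($A = 22 \cdot 1 \left(-23\right) = 22 \left(-23\right) = -506$)
$T = -506$
$T + K{\left(n{\left(-14,0 - -4 \right)} \right)} = -506 - \frac{1}{63} = - \frac{31879}{63}$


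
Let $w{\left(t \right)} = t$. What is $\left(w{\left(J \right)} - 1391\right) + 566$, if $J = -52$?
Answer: $-877$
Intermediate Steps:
$\left(w{\left(J \right)} - 1391\right) + 566 = \left(-52 - 1391\right) + 566 = -1443 + 566 = -877$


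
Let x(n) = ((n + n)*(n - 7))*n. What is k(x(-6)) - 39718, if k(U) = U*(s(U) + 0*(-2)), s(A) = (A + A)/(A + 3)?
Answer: -12936362/311 ≈ -41596.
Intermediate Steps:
s(A) = 2*A/(3 + A) (s(A) = (2*A)/(3 + A) = 2*A/(3 + A))
x(n) = 2*n**2*(-7 + n) (x(n) = ((2*n)*(-7 + n))*n = (2*n*(-7 + n))*n = 2*n**2*(-7 + n))
k(U) = 2*U**2/(3 + U) (k(U) = U*(2*U/(3 + U) + 0*(-2)) = U*(2*U/(3 + U) + 0) = U*(2*U/(3 + U)) = 2*U**2/(3 + U))
k(x(-6)) - 39718 = 2*(2*(-6)**2*(-7 - 6))**2/(3 + 2*(-6)**2*(-7 - 6)) - 39718 = 2*(2*36*(-13))**2/(3 + 2*36*(-13)) - 39718 = 2*(-936)**2/(3 - 936) - 39718 = 2*876096/(-933) - 39718 = 2*876096*(-1/933) - 39718 = -584064/311 - 39718 = -12936362/311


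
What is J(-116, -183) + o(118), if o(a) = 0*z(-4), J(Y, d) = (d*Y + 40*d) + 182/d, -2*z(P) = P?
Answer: 2544982/183 ≈ 13907.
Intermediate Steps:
z(P) = -P/2
J(Y, d) = 40*d + 182/d + Y*d (J(Y, d) = (Y*d + 40*d) + 182/d = (40*d + Y*d) + 182/d = 40*d + 182/d + Y*d)
o(a) = 0 (o(a) = 0*(-1/2*(-4)) = 0*2 = 0)
J(-116, -183) + o(118) = (182 + (-183)**2*(40 - 116))/(-183) + 0 = -(182 + 33489*(-76))/183 + 0 = -(182 - 2545164)/183 + 0 = -1/183*(-2544982) + 0 = 2544982/183 + 0 = 2544982/183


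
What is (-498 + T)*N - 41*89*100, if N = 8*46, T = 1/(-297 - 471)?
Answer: -26311895/48 ≈ -5.4816e+5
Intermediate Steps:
T = -1/768 (T = 1/(-768) = -1/768 ≈ -0.0013021)
N = 368
(-498 + T)*N - 41*89*100 = (-498 - 1/768)*368 - 41*89*100 = -382465/768*368 - 3649*100 = -8796695/48 - 364900 = -26311895/48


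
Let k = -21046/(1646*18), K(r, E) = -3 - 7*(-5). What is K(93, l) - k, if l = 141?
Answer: 484571/14814 ≈ 32.710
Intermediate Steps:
K(r, E) = 32 (K(r, E) = -3 + 35 = 32)
k = -10523/14814 (k = -21046/29628 = -21046*1/29628 = -10523/14814 ≈ -0.71034)
K(93, l) - k = 32 - 1*(-10523/14814) = 32 + 10523/14814 = 484571/14814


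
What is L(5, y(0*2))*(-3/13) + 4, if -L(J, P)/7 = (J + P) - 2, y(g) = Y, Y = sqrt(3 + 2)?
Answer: 115/13 + 21*sqrt(5)/13 ≈ 12.458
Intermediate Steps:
Y = sqrt(5) ≈ 2.2361
y(g) = sqrt(5)
L(J, P) = 14 - 7*J - 7*P (L(J, P) = -7*((J + P) - 2) = -7*(-2 + J + P) = 14 - 7*J - 7*P)
L(5, y(0*2))*(-3/13) + 4 = (14 - 7*5 - 7*sqrt(5))*(-3/13) + 4 = (14 - 35 - 7*sqrt(5))*(-3*1/13) + 4 = (-21 - 7*sqrt(5))*(-3/13) + 4 = (63/13 + 21*sqrt(5)/13) + 4 = 115/13 + 21*sqrt(5)/13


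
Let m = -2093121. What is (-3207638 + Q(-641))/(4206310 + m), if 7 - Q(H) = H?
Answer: -3206990/2113189 ≈ -1.5176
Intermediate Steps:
Q(H) = 7 - H
(-3207638 + Q(-641))/(4206310 + m) = (-3207638 + (7 - 1*(-641)))/(4206310 - 2093121) = (-3207638 + (7 + 641))/2113189 = (-3207638 + 648)*(1/2113189) = -3206990*1/2113189 = -3206990/2113189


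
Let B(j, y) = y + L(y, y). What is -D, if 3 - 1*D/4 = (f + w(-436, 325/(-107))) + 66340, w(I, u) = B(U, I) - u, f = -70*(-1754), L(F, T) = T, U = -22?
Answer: 80570160/107 ≈ 7.5299e+5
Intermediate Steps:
B(j, y) = 2*y (B(j, y) = y + y = 2*y)
f = 122780
w(I, u) = -u + 2*I (w(I, u) = 2*I - u = -u + 2*I)
D = -80570160/107 (D = 12 - 4*((122780 + (-325/(-107) + 2*(-436))) + 66340) = 12 - 4*((122780 + (-325*(-1)/107 - 872)) + 66340) = 12 - 4*((122780 + (-1*(-325/107) - 872)) + 66340) = 12 - 4*((122780 + (325/107 - 872)) + 66340) = 12 - 4*((122780 - 92979/107) + 66340) = 12 - 4*(13044481/107 + 66340) = 12 - 4*20142861/107 = 12 - 80571444/107 = -80570160/107 ≈ -7.5299e+5)
-D = -1*(-80570160/107) = 80570160/107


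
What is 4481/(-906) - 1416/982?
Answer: -2841619/444846 ≈ -6.3879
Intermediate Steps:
4481/(-906) - 1416/982 = 4481*(-1/906) - 1416*1/982 = -4481/906 - 708/491 = -2841619/444846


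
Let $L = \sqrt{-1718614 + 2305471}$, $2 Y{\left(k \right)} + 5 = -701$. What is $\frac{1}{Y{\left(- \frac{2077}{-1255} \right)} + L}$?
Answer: $\frac{353}{462248} + \frac{\sqrt{586857}}{462248} \approx 0.0024209$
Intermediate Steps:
$Y{\left(k \right)} = -353$ ($Y{\left(k \right)} = - \frac{5}{2} + \frac{1}{2} \left(-701\right) = - \frac{5}{2} - \frac{701}{2} = -353$)
$L = \sqrt{586857} \approx 766.07$
$\frac{1}{Y{\left(- \frac{2077}{-1255} \right)} + L} = \frac{1}{-353 + \sqrt{586857}}$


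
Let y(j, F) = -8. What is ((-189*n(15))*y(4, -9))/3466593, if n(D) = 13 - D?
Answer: -336/385177 ≈ -0.00087233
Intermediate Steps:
((-189*n(15))*y(4, -9))/3466593 = (-189*(13 - 1*15)*(-8))/3466593 = (-189*(13 - 15)*(-8))*(1/3466593) = (-189*(-2)*(-8))*(1/3466593) = (378*(-8))*(1/3466593) = -3024*1/3466593 = -336/385177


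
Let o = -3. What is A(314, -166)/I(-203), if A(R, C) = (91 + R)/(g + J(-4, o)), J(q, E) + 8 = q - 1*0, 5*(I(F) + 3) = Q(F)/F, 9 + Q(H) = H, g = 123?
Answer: -137025/104821 ≈ -1.3072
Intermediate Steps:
Q(H) = -9 + H
I(F) = -3 + (-9 + F)/(5*F) (I(F) = -3 + ((-9 + F)/F)/5 = -3 + (-9 + F)/(5*F))
J(q, E) = -8 + q (J(q, E) = -8 + (q - 1*0) = -8 + (q + 0) = -8 + q)
A(R, C) = 91/111 + R/111 (A(R, C) = (91 + R)/(123 + (-8 - 4)) = (91 + R)/(123 - 12) = (91 + R)/111 = (91 + R)*(1/111) = 91/111 + R/111)
A(314, -166)/I(-203) = (91/111 + (1/111)*314)/(((1/5)*(-9 - 14*(-203))/(-203))) = (91/111 + 314/111)/(((1/5)*(-1/203)*(-9 + 2842))) = 135/(37*(((1/5)*(-1/203)*2833))) = 135/(37*(-2833/1015)) = (135/37)*(-1015/2833) = -137025/104821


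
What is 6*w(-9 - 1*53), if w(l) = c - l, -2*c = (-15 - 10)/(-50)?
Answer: 741/2 ≈ 370.50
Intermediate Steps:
c = -¼ (c = -(-15 - 10)/(2*(-50)) = -(-25)*(-1)/(2*50) = -½*½ = -¼ ≈ -0.25000)
w(l) = -¼ - l
6*w(-9 - 1*53) = 6*(-¼ - (-9 - 1*53)) = 6*(-¼ - (-9 - 53)) = 6*(-¼ - 1*(-62)) = 6*(-¼ + 62) = 6*(247/4) = 741/2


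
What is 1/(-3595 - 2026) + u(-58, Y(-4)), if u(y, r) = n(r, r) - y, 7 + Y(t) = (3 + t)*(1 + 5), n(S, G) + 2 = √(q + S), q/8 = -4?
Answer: 314775/5621 + 3*I*√5 ≈ 56.0 + 6.7082*I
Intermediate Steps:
q = -32 (q = 8*(-4) = -32)
n(S, G) = -2 + √(-32 + S)
Y(t) = 11 + 6*t (Y(t) = -7 + (3 + t)*(1 + 5) = -7 + (3 + t)*6 = -7 + (18 + 6*t) = 11 + 6*t)
u(y, r) = -2 + √(-32 + r) - y (u(y, r) = (-2 + √(-32 + r)) - y = -2 + √(-32 + r) - y)
1/(-3595 - 2026) + u(-58, Y(-4)) = 1/(-3595 - 2026) + (-2 + √(-32 + (11 + 6*(-4))) - 1*(-58)) = 1/(-5621) + (-2 + √(-32 + (11 - 24)) + 58) = -1/5621 + (-2 + √(-32 - 13) + 58) = -1/5621 + (-2 + √(-45) + 58) = -1/5621 + (-2 + 3*I*√5 + 58) = -1/5621 + (56 + 3*I*√5) = 314775/5621 + 3*I*√5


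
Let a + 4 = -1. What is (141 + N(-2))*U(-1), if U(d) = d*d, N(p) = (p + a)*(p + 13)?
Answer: 64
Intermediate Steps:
a = -5 (a = -4 - 1 = -5)
N(p) = (-5 + p)*(13 + p) (N(p) = (p - 5)*(p + 13) = (-5 + p)*(13 + p))
U(d) = d²
(141 + N(-2))*U(-1) = (141 + (-65 + (-2)² + 8*(-2)))*(-1)² = (141 + (-65 + 4 - 16))*1 = (141 - 77)*1 = 64*1 = 64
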